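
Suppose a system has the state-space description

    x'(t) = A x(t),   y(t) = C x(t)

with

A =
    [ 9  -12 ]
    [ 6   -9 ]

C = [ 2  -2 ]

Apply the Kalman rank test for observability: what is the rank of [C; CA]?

CA = [[6, -6]]
Observability matrix O = [C; CA] = [[2, -2], [6, -6]]
Every row of O is a scalar multiple of row 1 = [2, -2] (multipliers 1, 3), so the rows span a one-dimensional space.
O ≠ 0, hence rank(O) = 1.
rank(O) = 1 < n = 2, so the pair (A, C) is not completely observable.

1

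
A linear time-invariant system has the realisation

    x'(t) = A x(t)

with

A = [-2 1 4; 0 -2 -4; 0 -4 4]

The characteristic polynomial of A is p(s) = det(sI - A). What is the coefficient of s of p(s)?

Expand det(sI - A) for the 3×3 matrix.
p(s) = s^3 - 28s - 48.
(Check: constant term = det(-A) = (-1)^3 det A = -48; coefficient of s^2 = -tr A = 0.)
The coefficient of s is -28.

-28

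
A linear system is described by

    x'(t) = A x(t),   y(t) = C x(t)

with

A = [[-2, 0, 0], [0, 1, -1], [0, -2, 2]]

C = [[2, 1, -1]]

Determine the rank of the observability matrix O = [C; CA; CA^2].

CA = [[-4, 3, -3]]
CA^2 = [[8, 9, -9]]
Observability matrix O = [C; CA; CA^2] = [[2, 1, -1], [-4, 3, -3], [8, 9, -9]]
The columns c1, c2, c3 of O are linearly dependent: c2 + c3 = 0 (check each entry), so rank(O) ≤ 2.
The 2×2 minor from rows 1, 2, columns 1, 2 is 2·3 - 1·(-4) = 6 - (-4) = 10 ≠ 0, so rank(O) = 2.
rank(O) = 2 < n = 3, so the pair (A, C) is not completely observable.

2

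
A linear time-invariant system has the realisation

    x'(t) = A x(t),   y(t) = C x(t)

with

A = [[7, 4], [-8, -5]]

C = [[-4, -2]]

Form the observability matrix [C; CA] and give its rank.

CA = [[-12, -6]]
Observability matrix O = [C; CA] = [[-4, -2], [-12, -6]]
Every row of O is a scalar multiple of row 1 = [-4, -2] (multipliers 1, 3), so the rows span a one-dimensional space.
O ≠ 0, hence rank(O) = 1.
rank(O) = 1 < n = 2, so the pair (A, C) is not completely observable.

1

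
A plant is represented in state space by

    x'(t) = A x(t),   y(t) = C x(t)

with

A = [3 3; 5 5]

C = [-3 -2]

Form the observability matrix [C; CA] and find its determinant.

CA = [[-19, -19]]
Observability matrix O = [C; CA] = [[-3, -2], [-19, -19]]
det(O) = (-3)·(-19) - (-2)·(-19) = 57 - 38 = 19
Since det(O) ≠ 0, rank(O) = 2 and the system is completely observable.

19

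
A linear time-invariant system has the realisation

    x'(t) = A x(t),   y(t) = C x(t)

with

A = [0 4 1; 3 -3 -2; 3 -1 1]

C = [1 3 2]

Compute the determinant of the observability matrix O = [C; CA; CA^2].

CA = [[15, -7, -3]]
CA^2 = [[-30, 84, 26]]
Observability matrix O = [C; CA; CA^2] = [[1, 3, 2], [15, -7, -3], [-30, 84, 26]]
Expanding along the first row, det(O) = 1·((-7)·26 - (-3)·84) - 3·(15·26 - (-3)·(-30)) + 2·(15·84 - (-7)·(-30)) = 1·70 - 3·300 + 2·1050 = 1270
Since det(O) ≠ 0, rank(O) = 3 and the system is completely observable.

1270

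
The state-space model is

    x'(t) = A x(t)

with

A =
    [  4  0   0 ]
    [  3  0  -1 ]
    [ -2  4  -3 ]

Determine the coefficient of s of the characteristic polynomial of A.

-8

Expand det(sI - A) for the 3×3 matrix.
p(s) = s^3 - s^2 - 8s - 16.
(Check: constant term = det(-A) = (-1)^3 det A = -16; coefficient of s^2 = -tr A = -1.)
The coefficient of s is -8.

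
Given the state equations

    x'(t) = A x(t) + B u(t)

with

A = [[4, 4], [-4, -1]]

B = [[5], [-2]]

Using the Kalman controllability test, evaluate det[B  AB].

-66

AB = [[12], [-18]]
Controllability matrix C = [B  AB] = [[5, 12], [-2, -18]]
det(C) = 5·(-18) - 12·(-2) = -90 - (-24) = -66
Since det(C) ≠ 0, rank(C) = 2 and the system is completely controllable.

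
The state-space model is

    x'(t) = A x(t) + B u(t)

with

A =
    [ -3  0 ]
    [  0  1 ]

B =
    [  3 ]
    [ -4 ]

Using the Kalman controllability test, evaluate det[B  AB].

AB = [[-9], [-4]]
Controllability matrix C = [B  AB] = [[3, -9], [-4, -4]]
det(C) = 3·(-4) - (-9)·(-4) = -12 - 36 = -48
Since det(C) ≠ 0, rank(C) = 2 and the system is completely controllable.

-48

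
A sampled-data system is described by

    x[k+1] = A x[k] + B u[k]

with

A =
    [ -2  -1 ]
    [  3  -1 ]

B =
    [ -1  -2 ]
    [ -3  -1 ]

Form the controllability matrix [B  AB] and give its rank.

2

AB = [[5, 5], [0, -5]]
Controllability matrix C = [B  AB] = [[-1, -2, 5, 5], [-3, -1, 0, -5]]
Take the 2×2 submatrix of C formed by columns 1, 2: [[-1, -2], [-3, -1]]. Its determinant is (-1)·(-1) - (-2)·(-3) = 1 - 6 = -5 ≠ 0.
So rank(C) ≥ 2; since C has 2 rows, rank(C) = 2.
rank(C) = 2 = n, so the pair (A, B) is completely controllable.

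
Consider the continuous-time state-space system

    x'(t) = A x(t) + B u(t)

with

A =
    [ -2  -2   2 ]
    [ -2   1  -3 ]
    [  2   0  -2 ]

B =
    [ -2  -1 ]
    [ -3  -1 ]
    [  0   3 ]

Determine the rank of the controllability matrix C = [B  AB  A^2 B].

AB = [[10, 10], [1, -8], [-4, -8]]
A^2B = [[-30, -20], [-7, -4], [28, 36]]
Controllability matrix C = [B  AB  A^2B] = [[-2, -1, 10, 10, -30, -20], [-3, -1, 1, -8, -7, -4], [0, 3, -4, -8, 28, 36]]
Take the 3×3 submatrix of C formed by columns 1, 2, 3: [[-2, -1, 10], [-3, -1, 1], [0, 3, -4]]. Its determinant is (-2)·((-1)·(-4) - 1·3) - (-1)·((-3)·(-4) - 1·0) + 10·((-3)·3 - (-1)·0) = (-2)·1 - (-1)·12 + 10·(-9) = -80 ≠ 0.
So rank(C) ≥ 3; since C has 3 rows, rank(C) = 3.
rank(C) = 3 = n, so the pair (A, B) is completely controllable.

3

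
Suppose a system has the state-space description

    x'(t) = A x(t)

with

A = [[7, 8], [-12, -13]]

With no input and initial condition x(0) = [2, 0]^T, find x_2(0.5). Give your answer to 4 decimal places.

-3.1467

det(sI - A) = s^2 - (tr A)s + det A, with tr A = 7 + (-13) = -6 and det A = 7·(-13) - 8·(-12) = -91 - (-96) = 5.
So p(s) = det(sI - A) = s^2 + 6s + 5.
Factor s^2 + 6s + 5: two numbers with sum -6 and product 5 are -1 and -5, so s^2 + 6s + 5 = (s + 1)(s + 5).
Hence p(s) = (s + 1) (s + 5), with roots -5, -1.
The eigenvalues -5, -1 are distinct and real, so A is diagonalisable and x(t) = e^{At} x(0) = V diag(e^{λ_i t}) V^{-1} x(0), where the columns of V are the eigenvectors.
λ = -5: A - (-5)I = [[12, 8], [-12, -8]]. Row 1 gives 12·v1 + 8·v2 = 0, so take v_1 = [-2, 3]^T.
λ = -1: A - (-1)I = [[8, 8], [-12, -12]]. Row 1 gives 8·v1 + 8·v2 = 0, so take v_2 = [1, -1]^T.
V = [v_1 v_2] = [[-2, 1], [3, -1]] has det V = -1, so V^{-1} = adj(V)/det V = [[1, 1], [3, 2]].
Modal coordinates z(0) = V^{-1} x(0): 1·2 + 1·0 = 2; 3·2 + 2·0 = 6; so z(0) = [2, 6]^T.
x_2(t) = Σ_i (v_i)_2 · z_i(0) · e^{λ_i t} (row 2 of V times the modal terms).
x_2(0.5) = 3·2·e^{-5·0.5} + (-1)·6·e^{-1·0.5} = 6·0.082085 + (-6)·0.606531 = -3.1467.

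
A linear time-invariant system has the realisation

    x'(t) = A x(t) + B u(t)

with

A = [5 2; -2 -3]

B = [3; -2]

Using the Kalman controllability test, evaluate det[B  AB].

AB = [[11], [0]]
Controllability matrix C = [B  AB] = [[3, 11], [-2, 0]]
det(C) = 3·0 - 11·(-2) = 0 - (-22) = 22
Since det(C) ≠ 0, rank(C) = 2 and the system is completely controllable.

22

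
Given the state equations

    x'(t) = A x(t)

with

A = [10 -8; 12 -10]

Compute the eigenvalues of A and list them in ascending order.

det(sI - A) = s^2 - (tr A)s + det A, with tr A = 10 + (-10) = 0 and det A = 10·(-10) - (-8)·12 = -100 - (-96) = -4.
So p(s) = det(sI - A) = s^2 - 4.
Factor s^2 - 4: two numbers with sum 0 and product -4 are 2 and -2, so s^2 - 4 = (s - 2)(s + 2).
Hence p(s) = (s - 2) (s + 2), with roots -2, 2.
At least one eigenvalue has non-negative real part, so the system is not asymptotically stable.

-2, 2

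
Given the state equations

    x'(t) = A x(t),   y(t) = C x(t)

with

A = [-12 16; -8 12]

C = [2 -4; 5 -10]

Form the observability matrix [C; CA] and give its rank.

1

CA = [[8, -16], [20, -40]]
Observability matrix O = [C; CA] = [[2, -4], [5, -10], [8, -16], [20, -40]]
Every row of O is a scalar multiple of row 1 = [2, -4] (multipliers 1, 5/2, 4, 10), so the rows span a one-dimensional space.
O ≠ 0, hence rank(O) = 1.
rank(O) = 1 < n = 2, so the pair (A, C) is not completely observable.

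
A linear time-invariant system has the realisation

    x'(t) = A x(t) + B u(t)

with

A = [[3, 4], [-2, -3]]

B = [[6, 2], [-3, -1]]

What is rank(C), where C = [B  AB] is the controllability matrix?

1

AB = [[6, 2], [-3, -1]]
Controllability matrix C = [B  AB] = [[6, 2, 6, 2], [-3, -1, -3, -1]]
Every column of C is a scalar multiple of column 1 = [6, -3] (multipliers 1, 1/3, 1, 1/3), so the columns span a one-dimensional space.
C ≠ 0, hence rank(C) = 1.
rank(C) = 1 < n = 2, so the pair (A, B) is not completely controllable.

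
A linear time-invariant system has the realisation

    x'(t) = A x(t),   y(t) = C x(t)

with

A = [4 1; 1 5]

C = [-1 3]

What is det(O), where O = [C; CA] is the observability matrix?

-11

CA = [[-1, 14]]
Observability matrix O = [C; CA] = [[-1, 3], [-1, 14]]
det(O) = (-1)·14 - 3·(-1) = -14 - (-3) = -11
Since det(O) ≠ 0, rank(O) = 2 and the system is completely observable.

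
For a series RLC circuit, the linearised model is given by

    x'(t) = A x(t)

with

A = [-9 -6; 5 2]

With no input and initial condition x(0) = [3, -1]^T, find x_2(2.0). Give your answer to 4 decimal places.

det(sI - A) = s^2 - (tr A)s + det A, with tr A = (-9) + 2 = -7 and det A = (-9)·2 - (-6)·5 = -18 - (-30) = 12.
So p(s) = det(sI - A) = s^2 + 7s + 12.
Factor s^2 + 7s + 12: two numbers with sum -7 and product 12 are -3 and -4, so s^2 + 7s + 12 = (s + 3)(s + 4).
Hence p(s) = (s + 3) (s + 4), with roots -4, -3.
The eigenvalues -4, -3 are distinct and real, so A is diagonalisable and x(t) = e^{At} x(0) = V diag(e^{λ_i t}) V^{-1} x(0), where the columns of V are the eigenvectors.
λ = -4: A - (-4)I = [[-5, -6], [5, 6]]. Row 1 gives (-5)·v1 + (-6)·v2 = 0, so take v_1 = [-6, 5]^T.
λ = -3: A - (-3)I = [[-6, -6], [5, 5]]. Row 1 gives (-6)·v1 + (-6)·v2 = 0, so take v_2 = [-1, 1]^T.
V = [v_1 v_2] = [[-6, -1], [5, 1]] has det V = -1, so V^{-1} = adj(V)/det V = [[-1, -1], [5, 6]].
Modal coordinates z(0) = V^{-1} x(0): (-1)·3 + (-1)·(-1) = -2; 5·3 + 6·(-1) = 9; so z(0) = [-2, 9]^T.
x_2(t) = Σ_i (v_i)_2 · z_i(0) · e^{λ_i t} (row 2 of V times the modal terms).
x_2(2.0) = 5·(-2)·e^{-4·2.0} + 1·9·e^{-3·2.0} = (-10)·0.000335 + 9·0.002479 = 0.0190.

0.0190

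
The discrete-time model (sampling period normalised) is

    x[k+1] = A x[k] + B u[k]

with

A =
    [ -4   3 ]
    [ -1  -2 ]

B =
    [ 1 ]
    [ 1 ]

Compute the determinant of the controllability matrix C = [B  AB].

-2

AB = [[-1], [-3]]
Controllability matrix C = [B  AB] = [[1, -1], [1, -3]]
det(C) = 1·(-3) - (-1)·1 = -3 - (-1) = -2
Since det(C) ≠ 0, rank(C) = 2 and the system is completely controllable.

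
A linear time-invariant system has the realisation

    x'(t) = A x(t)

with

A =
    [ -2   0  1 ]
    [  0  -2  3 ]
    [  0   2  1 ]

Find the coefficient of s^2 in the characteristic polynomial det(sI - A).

Expand det(sI - A) for the 3×3 matrix.
p(s) = s^3 + 3s^2 - 6s - 16.
(Check: constant term = det(-A) = (-1)^3 det A = -16; coefficient of s^2 = -tr A = 3.)
The coefficient of s^2 is 3.

3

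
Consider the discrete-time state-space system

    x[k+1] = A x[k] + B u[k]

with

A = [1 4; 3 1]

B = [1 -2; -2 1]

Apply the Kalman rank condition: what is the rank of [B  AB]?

AB = [[-7, 2], [1, -5]]
Controllability matrix C = [B  AB] = [[1, -2, -7, 2], [-2, 1, 1, -5]]
Take the 2×2 submatrix of C formed by columns 1, 2: [[1, -2], [-2, 1]]. Its determinant is 1·1 - (-2)·(-2) = 1 - 4 = -3 ≠ 0.
So rank(C) ≥ 2; since C has 2 rows, rank(C) = 2.
rank(C) = 2 = n, so the pair (A, B) is completely controllable.

2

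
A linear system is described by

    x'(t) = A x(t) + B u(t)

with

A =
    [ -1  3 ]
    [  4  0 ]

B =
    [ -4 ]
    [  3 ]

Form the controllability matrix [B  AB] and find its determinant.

AB = [[13], [-16]]
Controllability matrix C = [B  AB] = [[-4, 13], [3, -16]]
det(C) = (-4)·(-16) - 13·3 = 64 - 39 = 25
Since det(C) ≠ 0, rank(C) = 2 and the system is completely controllable.

25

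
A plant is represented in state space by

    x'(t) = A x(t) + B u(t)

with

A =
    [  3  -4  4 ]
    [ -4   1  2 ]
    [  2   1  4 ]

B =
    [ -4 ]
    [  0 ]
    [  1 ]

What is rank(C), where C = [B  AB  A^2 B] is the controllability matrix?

3

AB = [[-8], [18], [-4]]
A^2B = [[-112], [42], [-14]]
Controllability matrix C = [B  AB  A^2B] = [[-4, -8, -112], [0, 18, 42], [1, -4, -14]]
det(C) = (-4)·(18·(-14) - 42·(-4)) - (-8)·(0·(-14) - 42·1) + (-112)·(0·(-4) - 18·1) = (-4)·(-84) - (-8)·(-42) + (-112)·(-18) = 2016 ≠ 0, so rank(C) = 3.
rank(C) = 3 = n, so the pair (A, B) is completely controllable.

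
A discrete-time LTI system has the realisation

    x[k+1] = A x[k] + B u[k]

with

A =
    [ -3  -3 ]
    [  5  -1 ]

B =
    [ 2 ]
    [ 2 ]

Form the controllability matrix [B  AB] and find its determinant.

40

AB = [[-12], [8]]
Controllability matrix C = [B  AB] = [[2, -12], [2, 8]]
det(C) = 2·8 - (-12)·2 = 16 - (-24) = 40
Since det(C) ≠ 0, rank(C) = 2 and the system is completely controllable.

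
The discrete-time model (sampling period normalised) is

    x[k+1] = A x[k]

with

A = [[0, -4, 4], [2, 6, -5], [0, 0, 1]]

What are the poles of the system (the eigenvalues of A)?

1, 2, 4

det(zI - A) = z^3 - (tr A)z^2 + (M11 + M22 + M33)z - det A, where Mii is the 2×2 principal minor of A obtained by deleting row i and column i.
tr A = 0 + 6 + 1 = 7; M11 = 6·1 - (-5)·0 = 6 - 0 = 6; M22 = 0·1 - 4·0 = 0 - 0 = 0; M33 = 0·6 - (-4)·2 = 0 - (-8) = 8; sum of minors = 14.
det A = 0·(6·1 - (-5)·0) - (-4)·(2·1 - (-5)·0) + 4·(2·0 - 6·0) = 0·6 - (-4)·2 + 4·0 = 8.
So p(z) = det(zI - A) = z^3 - 7z^2 + 14z - 8.
Rational-root test: any integer root divides -8. Testing small divisors, z = 1 works: p(1) = 1 + (-7) + 14 + (-8) = 0, so (z - 1) is a factor.
Dividing, p(z) = (z - 1)(z^2 - 6z + 8).
Factor z^2 - 6z + 8: two numbers with sum 6 and product 8 are 4 and 2, so z^2 - 6z + 8 = (z - 4)(z - 2).
Hence p(z) = (z - 4) (z - 2) (z - 1), with roots 1, 2, 4.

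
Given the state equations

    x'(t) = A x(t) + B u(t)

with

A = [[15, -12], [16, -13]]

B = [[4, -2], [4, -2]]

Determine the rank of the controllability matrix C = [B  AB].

AB = [[12, -6], [12, -6]]
Controllability matrix C = [B  AB] = [[4, -2, 12, -6], [4, -2, 12, -6]]
Every column of C is a scalar multiple of column 1 = [4, 4] (multipliers 1, -1/2, 3, -3/2), so the columns span a one-dimensional space.
C ≠ 0, hence rank(C) = 1.
rank(C) = 1 < n = 2, so the pair (A, B) is not completely controllable.

1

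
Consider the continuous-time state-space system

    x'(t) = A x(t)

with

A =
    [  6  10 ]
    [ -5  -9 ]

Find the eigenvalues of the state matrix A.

det(sI - A) = s^2 - (tr A)s + det A, with tr A = 6 + (-9) = -3 and det A = 6·(-9) - 10·(-5) = -54 - (-50) = -4.
So p(s) = det(sI - A) = s^2 + 3s - 4.
Factor s^2 + 3s - 4: two numbers with sum -3 and product -4 are 1 and -4, so s^2 + 3s - 4 = (s - 1)(s + 4).
Hence p(s) = (s - 1) (s + 4), with roots -4, 1.
At least one eigenvalue has non-negative real part, so the system is not asymptotically stable.

-4, 1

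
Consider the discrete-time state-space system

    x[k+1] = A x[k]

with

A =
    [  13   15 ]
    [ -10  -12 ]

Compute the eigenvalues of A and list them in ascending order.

det(zI - A) = z^2 - (tr A)z + det A, with tr A = 13 + (-12) = 1 and det A = 13·(-12) - 15·(-10) = -156 - (-150) = -6.
So p(z) = det(zI - A) = z^2 - z - 6.
Factor z^2 - z - 6: two numbers with sum 1 and product -6 are 3 and -2, so z^2 - z - 6 = (z - 3)(z + 2).
Hence p(z) = (z - 3) (z + 2), with roots -2, 3.

-2, 3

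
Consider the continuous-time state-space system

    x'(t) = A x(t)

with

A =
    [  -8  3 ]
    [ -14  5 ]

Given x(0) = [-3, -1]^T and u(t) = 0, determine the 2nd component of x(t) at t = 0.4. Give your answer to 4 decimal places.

7.2854

det(sI - A) = s^2 - (tr A)s + det A, with tr A = (-8) + 5 = -3 and det A = (-8)·5 - 3·(-14) = -40 - (-42) = 2.
So p(s) = det(sI - A) = s^2 + 3s + 2.
Factor s^2 + 3s + 2: two numbers with sum -3 and product 2 are -1 and -2, so s^2 + 3s + 2 = (s + 1)(s + 2).
Hence p(s) = (s + 1) (s + 2), with roots -2, -1.
The eigenvalues -2, -1 are distinct and real, so A is diagonalisable and x(t) = e^{At} x(0) = V diag(e^{λ_i t}) V^{-1} x(0), where the columns of V are the eigenvectors.
λ = -2: A - (-2)I = [[-6, 3], [-14, 7]]. Row 1 gives (-6)·v1 + 3·v2 = 0, so take v_1 = [1, 2]^T.
λ = -1: A - (-1)I = [[-7, 3], [-14, 6]]. Row 1 gives (-7)·v1 + 3·v2 = 0, so take v_2 = [3, 7]^T.
V = [v_1 v_2] = [[1, 3], [2, 7]] has det V = 1, so V^{-1} = adj(V)/det V = [[7, -3], [-2, 1]].
Modal coordinates z(0) = V^{-1} x(0): 7·(-3) + (-3)·(-1) = -18; (-2)·(-3) + 1·(-1) = 5; so z(0) = [-18, 5]^T.
x_2(t) = Σ_i (v_i)_2 · z_i(0) · e^{λ_i t} (row 2 of V times the modal terms).
x_2(0.4) = 2·(-18)·e^{-2·0.4} + 7·5·e^{-1·0.4} = (-36)·0.449329 + 35·0.670320 = 7.2854.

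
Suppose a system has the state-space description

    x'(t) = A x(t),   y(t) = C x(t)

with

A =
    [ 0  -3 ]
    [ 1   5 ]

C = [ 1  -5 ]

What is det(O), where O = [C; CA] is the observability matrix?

CA = [[-5, -28]]
Observability matrix O = [C; CA] = [[1, -5], [-5, -28]]
det(O) = 1·(-28) - (-5)·(-5) = -28 - 25 = -53
Since det(O) ≠ 0, rank(O) = 2 and the system is completely observable.

-53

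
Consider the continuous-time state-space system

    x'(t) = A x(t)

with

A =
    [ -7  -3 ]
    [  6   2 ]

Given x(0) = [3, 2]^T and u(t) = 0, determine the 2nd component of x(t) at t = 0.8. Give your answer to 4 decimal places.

4.1672

det(sI - A) = s^2 - (tr A)s + det A, with tr A = (-7) + 2 = -5 and det A = (-7)·2 - (-3)·6 = -14 - (-18) = 4.
So p(s) = det(sI - A) = s^2 + 5s + 4.
Factor s^2 + 5s + 4: two numbers with sum -5 and product 4 are -1 and -4, so s^2 + 5s + 4 = (s + 1)(s + 4).
Hence p(s) = (s + 1) (s + 4), with roots -4, -1.
The eigenvalues -4, -1 are distinct and real, so A is diagonalisable and x(t) = e^{At} x(0) = V diag(e^{λ_i t}) V^{-1} x(0), where the columns of V are the eigenvectors.
λ = -4: A - (-4)I = [[-3, -3], [6, 6]]. Row 1 gives (-3)·v1 + (-3)·v2 = 0, so take v_1 = [-1, 1]^T.
λ = -1: A - (-1)I = [[-6, -3], [6, 3]]. Row 1 gives (-6)·v1 + (-3)·v2 = 0, so take v_2 = [1, -2]^T.
V = [v_1 v_2] = [[-1, 1], [1, -2]] has det V = 1, so V^{-1} = adj(V)/det V = [[-2, -1], [-1, -1]].
Modal coordinates z(0) = V^{-1} x(0): (-2)·3 + (-1)·2 = -8; (-1)·3 + (-1)·2 = -5; so z(0) = [-8, -5]^T.
x_2(t) = Σ_i (v_i)_2 · z_i(0) · e^{λ_i t} (row 2 of V times the modal terms).
x_2(0.8) = 1·(-8)·e^{-4·0.8} + (-2)·(-5)·e^{-1·0.8} = (-8)·0.040762 + 10·0.449329 = 4.1672.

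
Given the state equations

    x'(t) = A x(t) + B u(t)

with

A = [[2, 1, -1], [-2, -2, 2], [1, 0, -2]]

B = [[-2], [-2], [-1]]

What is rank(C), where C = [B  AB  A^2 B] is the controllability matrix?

AB = [[-5], [6], [0]]
A^2B = [[-4], [-2], [-5]]
Controllability matrix C = [B  AB  A^2B] = [[-2, -5, -4], [-2, 6, -2], [-1, 0, -5]]
det(C) = (-2)·(6·(-5) - (-2)·0) - (-5)·((-2)·(-5) - (-2)·(-1)) + (-4)·((-2)·0 - 6·(-1)) = (-2)·(-30) - (-5)·8 + (-4)·6 = 76 ≠ 0, so rank(C) = 3.
rank(C) = 3 = n, so the pair (A, B) is completely controllable.

3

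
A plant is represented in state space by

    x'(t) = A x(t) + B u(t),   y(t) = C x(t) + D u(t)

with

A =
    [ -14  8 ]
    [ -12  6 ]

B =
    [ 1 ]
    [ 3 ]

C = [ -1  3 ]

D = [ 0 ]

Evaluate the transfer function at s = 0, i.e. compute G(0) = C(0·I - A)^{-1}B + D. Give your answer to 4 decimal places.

6.0000

G(0) = C(-A)^{-1}B + D = -C A^{-1} B + D.
det A = 12, so A^{-1} = (1/12)·adj(A) = [[1/2, -2/3], [1, -7/6]]
A^{-1} B = [-3/2, -5/2]^T
C A^{-1} B = -6
G(0) = D - C A^{-1} B = 0 - (-6) = 6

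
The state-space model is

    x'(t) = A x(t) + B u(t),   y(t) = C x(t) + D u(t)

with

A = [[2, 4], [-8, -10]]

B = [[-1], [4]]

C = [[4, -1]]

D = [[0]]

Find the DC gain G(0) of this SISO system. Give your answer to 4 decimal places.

2.0000

G(0) = C(-A)^{-1}B + D = -C A^{-1} B + D.
det A = 12, so A^{-1} = (1/12)·adj(A) = [[-5/6, -1/3], [2/3, 1/6]]
A^{-1} B = [-1/2, 0]^T
C A^{-1} B = -2
G(0) = D - C A^{-1} B = 0 - (-2) = 2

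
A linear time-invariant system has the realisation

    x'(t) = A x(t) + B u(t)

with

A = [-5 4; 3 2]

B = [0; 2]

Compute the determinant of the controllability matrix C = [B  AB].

-16

AB = [[8], [4]]
Controllability matrix C = [B  AB] = [[0, 8], [2, 4]]
det(C) = 0·4 - 8·2 = 0 - 16 = -16
Since det(C) ≠ 0, rank(C) = 2 and the system is completely controllable.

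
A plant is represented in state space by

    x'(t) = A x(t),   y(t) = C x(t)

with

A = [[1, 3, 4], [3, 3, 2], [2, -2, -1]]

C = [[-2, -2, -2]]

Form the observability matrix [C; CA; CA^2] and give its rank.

CA = [[-12, -8, -10]]
CA^2 = [[-56, -40, -54]]
Observability matrix O = [C; CA; CA^2] = [[-2, -2, -2], [-12, -8, -10], [-56, -40, -54]]
det(O) = (-2)·((-8)·(-54) - (-10)·(-40)) - (-2)·((-12)·(-54) - (-10)·(-56)) + (-2)·((-12)·(-40) - (-8)·(-56)) = (-2)·32 - (-2)·88 + (-2)·32 = 48 ≠ 0, so rank(O) = 3.
rank(O) = 3 = n, so the pair (A, C) is completely observable.

3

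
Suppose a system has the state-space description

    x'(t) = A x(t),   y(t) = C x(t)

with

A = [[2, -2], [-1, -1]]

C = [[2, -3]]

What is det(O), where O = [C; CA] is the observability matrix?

19

CA = [[7, -1]]
Observability matrix O = [C; CA] = [[2, -3], [7, -1]]
det(O) = 2·(-1) - (-3)·7 = -2 - (-21) = 19
Since det(O) ≠ 0, rank(O) = 2 and the system is completely observable.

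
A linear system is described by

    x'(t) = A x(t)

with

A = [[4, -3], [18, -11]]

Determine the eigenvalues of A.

-5, -2

det(sI - A) = s^2 - (tr A)s + det A, with tr A = 4 + (-11) = -7 and det A = 4·(-11) - (-3)·18 = -44 - (-54) = 10.
So p(s) = det(sI - A) = s^2 + 7s + 10.
Factor s^2 + 7s + 10: two numbers with sum -7 and product 10 are -2 and -5, so s^2 + 7s + 10 = (s + 2)(s + 5).
Hence p(s) = (s + 2) (s + 5), with roots -5, -2.
All eigenvalues have negative real part, so the system is asymptotically stable.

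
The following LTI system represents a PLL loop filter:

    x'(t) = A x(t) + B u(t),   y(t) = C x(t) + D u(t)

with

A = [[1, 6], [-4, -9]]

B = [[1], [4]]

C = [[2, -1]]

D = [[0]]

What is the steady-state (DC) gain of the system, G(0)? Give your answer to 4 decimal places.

4.9333

G(0) = C(-A)^{-1}B + D = -C A^{-1} B + D.
det A = 15, so A^{-1} = (1/15)·adj(A) = [[-3/5, -2/5], [4/15, 1/15]]
A^{-1} B = [-11/5, 8/15]^T
C A^{-1} B = -74/15
G(0) = D - C A^{-1} B = 0 - (-74/15) = 74/15 ≈ 4.9333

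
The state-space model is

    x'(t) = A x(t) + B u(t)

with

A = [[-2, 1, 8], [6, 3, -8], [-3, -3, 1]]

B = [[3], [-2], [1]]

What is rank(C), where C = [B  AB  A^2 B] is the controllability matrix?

2

AB = [[0], [4], [-2]]
A^2B = [[-12], [28], [-14]]
Controllability matrix C = [B  AB  A^2B] = [[3, 0, -12], [-2, 4, 28], [1, -2, -14]]
The rows r1, r2, r3 of C are linearly dependent: r2 + 2·r3 = 0 (check each entry), so rank(C) ≤ 2.
The 2×2 minor from rows 1, 2, columns 1, 2 is 3·4 - 0·(-2) = 12 - 0 = 12 ≠ 0, so rank(C) = 2.
rank(C) = 2 < n = 3, so the pair (A, B) is not completely controllable.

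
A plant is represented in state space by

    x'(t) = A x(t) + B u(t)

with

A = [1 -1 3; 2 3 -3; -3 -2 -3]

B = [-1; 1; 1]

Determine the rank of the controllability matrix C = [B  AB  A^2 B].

AB = [[1], [-2], [-2]]
A^2B = [[-3], [2], [7]]
Controllability matrix C = [B  AB  A^2B] = [[-1, 1, -3], [1, -2, 2], [1, -2, 7]]
det(C) = (-1)·((-2)·7 - 2·(-2)) - 1·(1·7 - 2·1) + (-3)·(1·(-2) - (-2)·1) = (-1)·(-10) - 1·5 + (-3)·0 = 5 ≠ 0, so rank(C) = 3.
rank(C) = 3 = n, so the pair (A, B) is completely controllable.

3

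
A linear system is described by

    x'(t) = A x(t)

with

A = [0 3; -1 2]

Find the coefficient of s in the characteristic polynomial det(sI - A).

-2

For a 2×2 matrix, det(sI - A) = s^2 - (tr A)s + det A.
tr A = 2, det A = 3.
So p(s) = s^2 - 2s + 3.
The coefficient of s is -2.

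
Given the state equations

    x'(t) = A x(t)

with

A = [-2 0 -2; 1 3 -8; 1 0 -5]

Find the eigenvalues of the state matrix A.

-4, -3, 3

det(sI - A) = s^3 - (tr A)s^2 + (M11 + M22 + M33)s - det A, where Mii is the 2×2 principal minor of A obtained by deleting row i and column i.
tr A = (-2) + 3 + (-5) = -4; M11 = 3·(-5) - (-8)·0 = -15 - 0 = -15; M22 = (-2)·(-5) - (-2)·1 = 10 - (-2) = 12; M33 = (-2)·3 - 0·1 = -6 - 0 = -6; sum of minors = -9.
det A = (-2)·(3·(-5) - (-8)·0) - 0·(1·(-5) - (-8)·1) + (-2)·(1·0 - 3·1) = (-2)·(-15) - 0·3 + (-2)·(-3) = 36.
So p(s) = det(sI - A) = s^3 + 4s^2 - 9s - 36.
Rational-root test: any integer root divides -36. Testing small divisors, s = -3 works: p(-3) = -27 + 36 + 27 + (-36) = 0, so (s + 3) is a factor.
Dividing, p(s) = (s + 3)(s^2 + s - 12).
Factor s^2 + s - 12: two numbers with sum -1 and product -12 are 3 and -4, so s^2 + s - 12 = (s - 3)(s + 4).
Hence p(s) = (s - 3) (s + 3) (s + 4), with roots -4, -3, 3.
At least one eigenvalue has non-negative real part, so the system is not asymptotically stable.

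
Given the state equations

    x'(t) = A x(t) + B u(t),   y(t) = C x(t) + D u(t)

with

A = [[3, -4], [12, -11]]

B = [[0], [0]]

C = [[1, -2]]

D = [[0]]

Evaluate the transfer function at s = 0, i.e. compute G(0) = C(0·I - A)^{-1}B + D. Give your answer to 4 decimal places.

G(0) = C(-A)^{-1}B + D = -C A^{-1} B + D.
det A = 15, so A^{-1} = (1/15)·adj(A) = [[-11/15, 4/15], [-4/5, 1/5]]
A^{-1} B = [0, 0]^T
C A^{-1} B = 0
G(0) = D - C A^{-1} B = 0 - (0) = 0

0.0000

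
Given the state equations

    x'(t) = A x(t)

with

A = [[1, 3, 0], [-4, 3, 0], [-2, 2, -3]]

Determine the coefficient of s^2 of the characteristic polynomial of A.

Expand det(sI - A) for the 3×3 matrix.
p(s) = s^3 - s^2 + 3s + 45.
(Check: constant term = det(-A) = (-1)^3 det A = 45; coefficient of s^2 = -tr A = -1.)
The coefficient of s^2 is -1.

-1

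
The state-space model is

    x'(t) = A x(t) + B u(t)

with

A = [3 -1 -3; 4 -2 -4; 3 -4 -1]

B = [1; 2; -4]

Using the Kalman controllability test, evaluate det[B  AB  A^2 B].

628

AB = [[13], [16], [-1]]
A^2B = [[26], [24], [-24]]
Controllability matrix C = [B  AB  A^2B] = [[1, 13, 26], [2, 16, 24], [-4, -1, -24]]
Expanding along the first row, det(C) = 1·(16·(-24) - 24·(-1)) - 13·(2·(-24) - 24·(-4)) + 26·(2·(-1) - 16·(-4)) = 1·(-360) - 13·48 + 26·62 = 628
Since det(C) ≠ 0, rank(C) = 3 and the system is completely controllable.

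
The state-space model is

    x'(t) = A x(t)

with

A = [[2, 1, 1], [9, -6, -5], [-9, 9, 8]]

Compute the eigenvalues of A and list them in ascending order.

det(sI - A) = s^3 - (tr A)s^2 + (M11 + M22 + M33)s - det A, where Mii is the 2×2 principal minor of A obtained by deleting row i and column i.
tr A = 2 + (-6) + 8 = 4; M11 = (-6)·8 - (-5)·9 = -48 - (-45) = -3; M22 = 2·8 - 1·(-9) = 16 - (-9) = 25; M33 = 2·(-6) - 1·9 = -12 - 9 = -21; sum of minors = 1.
det A = 2·((-6)·8 - (-5)·9) - 1·(9·8 - (-5)·(-9)) + 1·(9·9 - (-6)·(-9)) = 2·(-3) - 1·27 + 1·27 = -6.
So p(s) = det(sI - A) = s^3 - 4s^2 + s + 6.
Rational-root test: any integer root divides 6. Testing small divisors, s = -1 works: p(-1) = -1 + (-4) + (-1) + 6 = 0, so (s + 1) is a factor.
Dividing, p(s) = (s + 1)(s^2 - 5s + 6).
Factor s^2 - 5s + 6: two numbers with sum 5 and product 6 are 3 and 2, so s^2 - 5s + 6 = (s - 3)(s - 2).
Hence p(s) = (s - 3) (s - 2) (s + 1), with roots -1, 2, 3.
At least one eigenvalue has non-negative real part, so the system is not asymptotically stable.

-1, 2, 3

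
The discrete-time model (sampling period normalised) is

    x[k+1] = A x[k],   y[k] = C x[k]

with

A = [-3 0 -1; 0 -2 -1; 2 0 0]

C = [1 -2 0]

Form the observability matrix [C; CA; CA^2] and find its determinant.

CA = [[-3, 4, 1]]
CA^2 = [[11, -8, -1]]
Observability matrix O = [C; CA; CA^2] = [[1, -2, 0], [-3, 4, 1], [11, -8, -1]]
Expanding along the first row, det(O) = 1·(4·(-1) - 1·(-8)) - (-2)·((-3)·(-1) - 1·11) + 0·((-3)·(-8) - 4·11) = 1·4 - (-2)·(-8) + 0·(-20) = -12
Since det(O) ≠ 0, rank(O) = 3 and the system is completely observable.

-12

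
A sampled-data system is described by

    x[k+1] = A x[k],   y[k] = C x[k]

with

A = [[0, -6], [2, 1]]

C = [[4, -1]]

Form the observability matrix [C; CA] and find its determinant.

CA = [[-2, -25]]
Observability matrix O = [C; CA] = [[4, -1], [-2, -25]]
det(O) = 4·(-25) - (-1)·(-2) = -100 - 2 = -102
Since det(O) ≠ 0, rank(O) = 2 and the system is completely observable.

-102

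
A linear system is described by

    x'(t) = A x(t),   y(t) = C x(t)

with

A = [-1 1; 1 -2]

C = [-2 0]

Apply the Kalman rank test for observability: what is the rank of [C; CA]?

CA = [[2, -2]]
Observability matrix O = [C; CA] = [[-2, 0], [2, -2]]
det(O) = (-2)·(-2) - 0·2 = 4 - 0 = 4 ≠ 0, so rank(O) = 2.
rank(O) = 2 = n, so the pair (A, C) is completely observable.

2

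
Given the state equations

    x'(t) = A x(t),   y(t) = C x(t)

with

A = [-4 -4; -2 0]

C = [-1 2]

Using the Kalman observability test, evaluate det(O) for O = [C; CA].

-4

CA = [[0, 4]]
Observability matrix O = [C; CA] = [[-1, 2], [0, 4]]
det(O) = (-1)·4 - 2·0 = -4 - 0 = -4
Since det(O) ≠ 0, rank(O) = 2 and the system is completely observable.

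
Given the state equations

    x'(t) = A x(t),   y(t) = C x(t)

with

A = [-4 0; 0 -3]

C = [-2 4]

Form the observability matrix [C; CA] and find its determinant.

-8

CA = [[8, -12]]
Observability matrix O = [C; CA] = [[-2, 4], [8, -12]]
det(O) = (-2)·(-12) - 4·8 = 24 - 32 = -8
Since det(O) ≠ 0, rank(O) = 2 and the system is completely observable.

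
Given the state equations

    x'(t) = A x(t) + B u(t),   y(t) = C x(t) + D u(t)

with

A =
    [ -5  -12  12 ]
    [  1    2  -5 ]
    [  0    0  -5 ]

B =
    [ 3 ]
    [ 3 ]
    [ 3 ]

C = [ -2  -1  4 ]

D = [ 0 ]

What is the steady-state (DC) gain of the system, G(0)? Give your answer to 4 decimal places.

G(0) = C(-A)^{-1}B + D = -C A^{-1} B + D.
det A = -10, so A^{-1} = (1/-10)·adj(A) = [[1, 6, -18/5], [-1/2, -5/2, 13/10], [0, 0, -1/5]]
A^{-1} B = [51/5, -51/10, -3/5]^T
C A^{-1} B = -177/10
G(0) = D - C A^{-1} B = 0 - (-177/10) = 177/10 ≈ 17.7000

17.7000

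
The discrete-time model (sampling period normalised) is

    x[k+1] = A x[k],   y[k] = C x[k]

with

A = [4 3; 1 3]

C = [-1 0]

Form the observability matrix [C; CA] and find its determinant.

3

CA = [[-4, -3]]
Observability matrix O = [C; CA] = [[-1, 0], [-4, -3]]
det(O) = (-1)·(-3) - 0·(-4) = 3 - 0 = 3
Since det(O) ≠ 0, rank(O) = 2 and the system is completely observable.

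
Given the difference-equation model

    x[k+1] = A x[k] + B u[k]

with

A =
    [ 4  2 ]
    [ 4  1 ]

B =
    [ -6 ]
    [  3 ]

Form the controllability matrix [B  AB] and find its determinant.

AB = [[-18], [-21]]
Controllability matrix C = [B  AB] = [[-6, -18], [3, -21]]
det(C) = (-6)·(-21) - (-18)·3 = 126 - (-54) = 180
Since det(C) ≠ 0, rank(C) = 2 and the system is completely controllable.

180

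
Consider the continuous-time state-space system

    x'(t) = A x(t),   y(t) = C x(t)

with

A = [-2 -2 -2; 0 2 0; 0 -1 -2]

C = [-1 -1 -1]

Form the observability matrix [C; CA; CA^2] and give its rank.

CA = [[2, 1, 4]]
CA^2 = [[-4, -6, -12]]
Observability matrix O = [C; CA; CA^2] = [[-1, -1, -1], [2, 1, 4], [-4, -6, -12]]
det(O) = (-1)·(1·(-12) - 4·(-6)) - (-1)·(2·(-12) - 4·(-4)) + (-1)·(2·(-6) - 1·(-4)) = (-1)·12 - (-1)·(-8) + (-1)·(-8) = -12 ≠ 0, so rank(O) = 3.
rank(O) = 3 = n, so the pair (A, C) is completely observable.

3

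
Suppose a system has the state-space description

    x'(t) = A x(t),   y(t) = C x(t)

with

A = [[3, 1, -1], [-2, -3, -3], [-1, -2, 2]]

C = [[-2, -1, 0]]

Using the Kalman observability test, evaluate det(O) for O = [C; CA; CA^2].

-141

CA = [[-4, 1, 5]]
CA^2 = [[-19, -17, 11]]
Observability matrix O = [C; CA; CA^2] = [[-2, -1, 0], [-4, 1, 5], [-19, -17, 11]]
Expanding along the first row, det(O) = (-2)·(1·11 - 5·(-17)) - (-1)·((-4)·11 - 5·(-19)) + 0·((-4)·(-17) - 1·(-19)) = (-2)·96 - (-1)·51 + 0·87 = -141
Since det(O) ≠ 0, rank(O) = 3 and the system is completely observable.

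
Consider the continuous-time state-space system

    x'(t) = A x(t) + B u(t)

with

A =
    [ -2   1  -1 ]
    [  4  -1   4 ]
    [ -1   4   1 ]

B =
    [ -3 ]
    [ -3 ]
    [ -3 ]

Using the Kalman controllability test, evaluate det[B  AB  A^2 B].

-7533

AB = [[6], [-21], [-12]]
A^2B = [[-21], [-3], [-102]]
Controllability matrix C = [B  AB  A^2B] = [[-3, 6, -21], [-3, -21, -3], [-3, -12, -102]]
Expanding along the first row, det(C) = (-3)·((-21)·(-102) - (-3)·(-12)) - 6·((-3)·(-102) - (-3)·(-3)) + (-21)·((-3)·(-12) - (-21)·(-3)) = (-3)·2106 - 6·297 + (-21)·(-27) = -7533
Since det(C) ≠ 0, rank(C) = 3 and the system is completely controllable.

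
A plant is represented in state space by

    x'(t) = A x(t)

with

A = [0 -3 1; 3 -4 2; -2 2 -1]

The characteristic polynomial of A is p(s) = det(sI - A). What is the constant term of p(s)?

-1

Expand det(sI - A) for the 3×3 matrix.
p(s) = s^3 + 5s^2 + 11s - 1.
(Check: constant term = det(-A) = (-1)^3 det A = -1; coefficient of s^2 = -tr A = 5.)
The constant term is -1.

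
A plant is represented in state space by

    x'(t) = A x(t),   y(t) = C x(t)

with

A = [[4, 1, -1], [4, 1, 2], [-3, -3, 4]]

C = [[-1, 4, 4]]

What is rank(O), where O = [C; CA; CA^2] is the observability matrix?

3

CA = [[0, -9, 25]]
CA^2 = [[-111, -84, 82]]
Observability matrix O = [C; CA; CA^2] = [[-1, 4, 4], [0, -9, 25], [-111, -84, 82]]
det(O) = (-1)·((-9)·82 - 25·(-84)) - 4·(0·82 - 25·(-111)) + 4·(0·(-84) - (-9)·(-111)) = (-1)·1362 - 4·2775 + 4·(-999) = -16458 ≠ 0, so rank(O) = 3.
rank(O) = 3 = n, so the pair (A, C) is completely observable.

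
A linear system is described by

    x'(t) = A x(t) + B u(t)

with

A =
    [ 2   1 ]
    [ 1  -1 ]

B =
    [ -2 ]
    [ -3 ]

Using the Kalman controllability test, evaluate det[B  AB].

-23

AB = [[-7], [1]]
Controllability matrix C = [B  AB] = [[-2, -7], [-3, 1]]
det(C) = (-2)·1 - (-7)·(-3) = -2 - 21 = -23
Since det(C) ≠ 0, rank(C) = 2 and the system is completely controllable.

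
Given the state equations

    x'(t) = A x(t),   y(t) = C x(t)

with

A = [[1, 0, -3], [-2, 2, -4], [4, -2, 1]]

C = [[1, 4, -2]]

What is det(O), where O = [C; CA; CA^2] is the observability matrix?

CA = [[-15, 12, -21]]
CA^2 = [[-123, 66, -24]]
Observability matrix O = [C; CA; CA^2] = [[1, 4, -2], [-15, 12, -21], [-123, 66, -24]]
Expanding along the first row, det(O) = 1·(12·(-24) - (-21)·66) - 4·((-15)·(-24) - (-21)·(-123)) + (-2)·((-15)·66 - 12·(-123)) = 1·1098 - 4·(-2223) + (-2)·486 = 9018
Since det(O) ≠ 0, rank(O) = 3 and the system is completely observable.

9018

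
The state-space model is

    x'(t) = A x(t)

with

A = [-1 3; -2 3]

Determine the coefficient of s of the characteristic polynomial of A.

-2

For a 2×2 matrix, det(sI - A) = s^2 - (tr A)s + det A.
tr A = 2, det A = 3.
So p(s) = s^2 - 2s + 3.
The coefficient of s is -2.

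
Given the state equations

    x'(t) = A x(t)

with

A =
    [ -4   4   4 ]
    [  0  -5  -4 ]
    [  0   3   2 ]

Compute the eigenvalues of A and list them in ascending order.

-4, -2, -1

det(sI - A) = s^3 - (tr A)s^2 + (M11 + M22 + M33)s - det A, where Mii is the 2×2 principal minor of A obtained by deleting row i and column i.
tr A = (-4) + (-5) + 2 = -7; M11 = (-5)·2 - (-4)·3 = -10 - (-12) = 2; M22 = (-4)·2 - 4·0 = -8 - 0 = -8; M33 = (-4)·(-5) - 4·0 = 20 - 0 = 20; sum of minors = 14.
det A = (-4)·((-5)·2 - (-4)·3) - 4·(0·2 - (-4)·0) + 4·(0·3 - (-5)·0) = (-4)·2 - 4·0 + 4·0 = -8.
So p(s) = det(sI - A) = s^3 + 7s^2 + 14s + 8.
Rational-root test: any integer root divides 8. Testing small divisors, s = -1 works: p(-1) = -1 + 7 + (-14) + 8 = 0, so (s + 1) is a factor.
Dividing, p(s) = (s + 1)(s^2 + 6s + 8).
Factor s^2 + 6s + 8: two numbers with sum -6 and product 8 are -2 and -4, so s^2 + 6s + 8 = (s + 2)(s + 4).
Hence p(s) = (s + 1) (s + 2) (s + 4), with roots -4, -2, -1.
All eigenvalues have negative real part, so the system is asymptotically stable.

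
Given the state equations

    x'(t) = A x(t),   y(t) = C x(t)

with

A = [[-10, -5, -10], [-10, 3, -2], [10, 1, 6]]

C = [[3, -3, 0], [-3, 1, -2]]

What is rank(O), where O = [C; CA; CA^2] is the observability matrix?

CA = [[0, -24, -24], [0, 16, 16]]
CA^2 = [[0, -96, -96], [0, 64, 64]]
Observability matrix O = [C; CA; CA^2] = [[3, -3, 0], [-3, 1, -2], [0, -24, -24], [0, 16, 16], [0, -96, -96], [0, 64, 64]]
The columns c1, c2, c3 of O are linearly dependent: -c1 - c2 + c3 = 0 (check each entry), so rank(O) ≤ 2.
The 2×2 minor from rows 1, 2, columns 1, 2 is 3·1 - (-3)·(-3) = 3 - 9 = -6 ≠ 0, so rank(O) = 2.
rank(O) = 2 < n = 3, so the pair (A, C) is not completely observable.

2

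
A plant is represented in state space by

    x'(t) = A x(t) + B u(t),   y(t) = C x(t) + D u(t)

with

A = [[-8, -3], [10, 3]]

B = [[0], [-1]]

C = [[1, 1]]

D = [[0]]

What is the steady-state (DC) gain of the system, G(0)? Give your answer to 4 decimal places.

-0.8333

G(0) = C(-A)^{-1}B + D = -C A^{-1} B + D.
det A = 6, so A^{-1} = (1/6)·adj(A) = [[1/2, 1/2], [-5/3, -4/3]]
A^{-1} B = [-1/2, 4/3]^T
C A^{-1} B = 5/6
G(0) = D - C A^{-1} B = 0 - (5/6) = -5/6 ≈ -0.8333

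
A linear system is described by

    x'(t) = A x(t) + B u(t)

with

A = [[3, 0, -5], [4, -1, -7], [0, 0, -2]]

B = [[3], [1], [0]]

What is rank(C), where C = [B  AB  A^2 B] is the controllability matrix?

AB = [[9], [11], [0]]
A^2B = [[27], [25], [0]]
Controllability matrix C = [B  AB  A^2B] = [[3, 9, 27], [1, 11, 25], [0, 0, 0]]
Row 3 of C is identically zero, so rank(C) ≤ 2.
The 2×2 minor from rows 1, 2, columns 1, 2 is 3·11 - 9·1 = 33 - 9 = 24 ≠ 0, so rank(C) = 2.
rank(C) = 2 < n = 3, so the pair (A, B) is not completely controllable.

2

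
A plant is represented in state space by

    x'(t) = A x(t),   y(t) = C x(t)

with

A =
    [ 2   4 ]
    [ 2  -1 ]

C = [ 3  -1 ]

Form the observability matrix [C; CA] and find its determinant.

CA = [[4, 13]]
Observability matrix O = [C; CA] = [[3, -1], [4, 13]]
det(O) = 3·13 - (-1)·4 = 39 - (-4) = 43
Since det(O) ≠ 0, rank(O) = 2 and the system is completely observable.

43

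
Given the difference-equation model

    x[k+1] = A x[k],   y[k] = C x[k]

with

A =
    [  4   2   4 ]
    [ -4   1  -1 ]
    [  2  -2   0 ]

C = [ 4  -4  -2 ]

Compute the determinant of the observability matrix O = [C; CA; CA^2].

4032

CA = [[28, 8, 20]]
CA^2 = [[120, 24, 104]]
Observability matrix O = [C; CA; CA^2] = [[4, -4, -2], [28, 8, 20], [120, 24, 104]]
Expanding along the first row, det(O) = 4·(8·104 - 20·24) - (-4)·(28·104 - 20·120) + (-2)·(28·24 - 8·120) = 4·352 - (-4)·512 + (-2)·(-288) = 4032
Since det(O) ≠ 0, rank(O) = 3 and the system is completely observable.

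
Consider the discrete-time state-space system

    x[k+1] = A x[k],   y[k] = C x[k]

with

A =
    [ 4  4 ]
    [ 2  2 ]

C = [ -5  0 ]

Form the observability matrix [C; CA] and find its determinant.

CA = [[-20, -20]]
Observability matrix O = [C; CA] = [[-5, 0], [-20, -20]]
det(O) = (-5)·(-20) - 0·(-20) = 100 - 0 = 100
Since det(O) ≠ 0, rank(O) = 2 and the system is completely observable.

100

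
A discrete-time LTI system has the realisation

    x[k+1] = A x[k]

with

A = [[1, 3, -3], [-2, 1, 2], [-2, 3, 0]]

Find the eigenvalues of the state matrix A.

det(zI - A) = z^3 - (tr A)z^2 + (M11 + M22 + M33)z - det A, where Mii is the 2×2 principal minor of A obtained by deleting row i and column i.
tr A = 1 + 1 + 0 = 2; M11 = 1·0 - 2·3 = 0 - 6 = -6; M22 = 1·0 - (-3)·(-2) = 0 - 6 = -6; M33 = 1·1 - 3·(-2) = 1 - (-6) = 7; sum of minors = -5.
det A = 1·(1·0 - 2·3) - 3·((-2)·0 - 2·(-2)) + (-3)·((-2)·3 - 1·(-2)) = 1·(-6) - 3·4 + (-3)·(-4) = -6.
So p(z) = det(zI - A) = z^3 - 2z^2 - 5z + 6.
Rational-root test: any integer root divides 6. Testing small divisors, z = 1 works: p(1) = 1 + (-2) + (-5) + 6 = 0, so (z - 1) is a factor.
Dividing, p(z) = (z - 1)(z^2 - z - 6).
Factor z^2 - z - 6: two numbers with sum 1 and product -6 are 3 and -2, so z^2 - z - 6 = (z - 3)(z + 2).
Hence p(z) = (z - 3) (z - 1) (z + 2), with roots -2, 1, 3.

-2, 1, 3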